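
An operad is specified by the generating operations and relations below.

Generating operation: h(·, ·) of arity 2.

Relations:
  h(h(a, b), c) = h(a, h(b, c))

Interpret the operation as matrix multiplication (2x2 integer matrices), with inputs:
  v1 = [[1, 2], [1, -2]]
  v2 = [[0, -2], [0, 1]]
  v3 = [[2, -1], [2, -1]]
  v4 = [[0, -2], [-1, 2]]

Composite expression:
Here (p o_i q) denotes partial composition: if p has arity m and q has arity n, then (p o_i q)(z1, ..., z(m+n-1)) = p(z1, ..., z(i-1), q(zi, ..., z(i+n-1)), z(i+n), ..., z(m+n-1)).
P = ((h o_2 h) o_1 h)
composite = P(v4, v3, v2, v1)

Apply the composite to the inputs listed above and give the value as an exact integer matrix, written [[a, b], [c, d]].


[[10, -20], [-5, 10]]

h(v4, v3) = [[-4, 2], [2, -1]]
h(v2, v1) = [[-2, 4], [1, -2]]
h(h(v4, v3), h(v2, v1)) = [[10, -20], [-5, 10]]


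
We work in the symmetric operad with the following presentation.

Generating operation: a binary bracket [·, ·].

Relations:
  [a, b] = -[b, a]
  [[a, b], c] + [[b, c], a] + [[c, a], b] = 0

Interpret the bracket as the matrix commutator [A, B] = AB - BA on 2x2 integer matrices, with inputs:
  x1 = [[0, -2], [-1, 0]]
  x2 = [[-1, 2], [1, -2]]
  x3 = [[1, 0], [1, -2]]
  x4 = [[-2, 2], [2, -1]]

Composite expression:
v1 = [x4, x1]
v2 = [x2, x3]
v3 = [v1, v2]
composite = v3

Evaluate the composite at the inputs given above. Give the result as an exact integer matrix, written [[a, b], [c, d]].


[[-2, -32], [-12, 2]]

[x4, x1] = [[2, 2], [-1, -2]]
[x2, x3] = [[2, -6], [2, -2]]
[[x4, x1], [x2, x3]] = [[-2, -32], [-12, 2]]


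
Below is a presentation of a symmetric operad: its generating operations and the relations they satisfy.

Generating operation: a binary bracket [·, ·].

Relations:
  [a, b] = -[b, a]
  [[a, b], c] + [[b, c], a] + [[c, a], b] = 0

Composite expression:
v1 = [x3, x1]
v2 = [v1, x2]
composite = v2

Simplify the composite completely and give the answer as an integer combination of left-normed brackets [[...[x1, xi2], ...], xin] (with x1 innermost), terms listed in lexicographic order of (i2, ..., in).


Expand each bracket as ab - ba; the x1-initial words give the coefficients.
Composite bracket: [[x3, x1], x2]
Each bracket splits as ab - ba, giving 4 signed words (2^2 = 4).
Keep just the words that open with x1:
  sign of x1x3x2 is -1, so it contributes -[[x1, x3], x2]

-[[x1, x3], x2]


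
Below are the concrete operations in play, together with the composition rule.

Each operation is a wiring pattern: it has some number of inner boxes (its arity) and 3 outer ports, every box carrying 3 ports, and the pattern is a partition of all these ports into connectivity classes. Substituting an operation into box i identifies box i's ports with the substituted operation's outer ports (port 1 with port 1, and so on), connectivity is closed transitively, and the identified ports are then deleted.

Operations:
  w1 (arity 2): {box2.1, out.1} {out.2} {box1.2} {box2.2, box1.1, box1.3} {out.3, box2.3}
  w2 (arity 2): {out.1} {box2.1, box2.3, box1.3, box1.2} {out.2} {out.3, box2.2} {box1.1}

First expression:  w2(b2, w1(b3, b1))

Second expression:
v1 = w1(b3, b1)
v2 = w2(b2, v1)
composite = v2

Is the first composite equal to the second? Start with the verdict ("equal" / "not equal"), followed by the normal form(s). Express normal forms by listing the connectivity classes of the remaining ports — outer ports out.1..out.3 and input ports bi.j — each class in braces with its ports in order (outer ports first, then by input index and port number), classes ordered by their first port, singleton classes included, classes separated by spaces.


equal; both compose to {out.1} {out.2} {out.3} {b1.1, b1.3, b2.2, b2.3} {b1.2, b3.1, b3.3} {b2.1} {b3.2}

Normal form of the first expression: {out.1} {out.2} {out.3} {b1.1, b1.3, b2.2, b2.3} {b1.2, b3.1, b3.3} {b2.1} {b3.2}
Normal form of the second expression: {out.1} {out.2} {out.3} {b1.1, b1.3, b2.2, b2.3} {b1.2, b3.1, b3.3} {b2.1} {b3.2}
Both agree, so they are equal.


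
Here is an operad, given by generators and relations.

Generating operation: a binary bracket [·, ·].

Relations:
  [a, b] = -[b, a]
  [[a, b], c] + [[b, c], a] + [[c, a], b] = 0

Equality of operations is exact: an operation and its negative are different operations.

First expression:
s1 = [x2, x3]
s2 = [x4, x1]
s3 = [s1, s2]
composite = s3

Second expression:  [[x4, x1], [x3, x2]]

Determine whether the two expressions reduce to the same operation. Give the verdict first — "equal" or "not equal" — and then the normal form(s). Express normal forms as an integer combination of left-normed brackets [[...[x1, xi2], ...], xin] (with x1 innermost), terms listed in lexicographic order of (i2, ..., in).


equal: each reduces to [[[x1, x4], x2], x3] - [[[x1, x4], x3], x2]

The first expression, normalized: [[[x1, x4], x2], x3] - [[[x1, x4], x3], x2]
The second expression, normalized: [[[x1, x4], x2], x3] - [[[x1, x4], x3], x2]
Same normal form: equal.


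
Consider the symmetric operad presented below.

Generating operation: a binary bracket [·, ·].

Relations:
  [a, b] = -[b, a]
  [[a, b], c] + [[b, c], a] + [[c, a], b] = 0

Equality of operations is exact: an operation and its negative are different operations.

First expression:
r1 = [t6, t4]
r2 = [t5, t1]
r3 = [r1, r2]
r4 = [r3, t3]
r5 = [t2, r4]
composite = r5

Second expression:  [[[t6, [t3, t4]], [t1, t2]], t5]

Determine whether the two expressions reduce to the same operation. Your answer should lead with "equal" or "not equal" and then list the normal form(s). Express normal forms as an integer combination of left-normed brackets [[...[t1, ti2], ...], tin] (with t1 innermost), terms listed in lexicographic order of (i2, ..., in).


not equal — first [[[[[t1, t5], t4], t6], t3], t2] - [[[[[t1, t5], t6], t4], t3], t2], second [[[[[t1, t2], t3], t4], t6], t5] - [[[[[t1, t2], t4], t3], t6], t5] - [[[[[t1, t2], t6], t3], t4], t5] + [[[[[t1, t2], t6], t4], t3], t5]

The first expression, normalized: [[[[[t1, t5], t4], t6], t3], t2] - [[[[[t1, t5], t6], t4], t3], t2]
The second expression, normalized: [[[[[t1, t2], t3], t4], t6], t5] - [[[[[t1, t2], t4], t3], t6], t5] - [[[[[t1, t2], t6], t3], t4], t5] + [[[[[t1, t2], t6], t4], t3], t5]
No match — not equal.


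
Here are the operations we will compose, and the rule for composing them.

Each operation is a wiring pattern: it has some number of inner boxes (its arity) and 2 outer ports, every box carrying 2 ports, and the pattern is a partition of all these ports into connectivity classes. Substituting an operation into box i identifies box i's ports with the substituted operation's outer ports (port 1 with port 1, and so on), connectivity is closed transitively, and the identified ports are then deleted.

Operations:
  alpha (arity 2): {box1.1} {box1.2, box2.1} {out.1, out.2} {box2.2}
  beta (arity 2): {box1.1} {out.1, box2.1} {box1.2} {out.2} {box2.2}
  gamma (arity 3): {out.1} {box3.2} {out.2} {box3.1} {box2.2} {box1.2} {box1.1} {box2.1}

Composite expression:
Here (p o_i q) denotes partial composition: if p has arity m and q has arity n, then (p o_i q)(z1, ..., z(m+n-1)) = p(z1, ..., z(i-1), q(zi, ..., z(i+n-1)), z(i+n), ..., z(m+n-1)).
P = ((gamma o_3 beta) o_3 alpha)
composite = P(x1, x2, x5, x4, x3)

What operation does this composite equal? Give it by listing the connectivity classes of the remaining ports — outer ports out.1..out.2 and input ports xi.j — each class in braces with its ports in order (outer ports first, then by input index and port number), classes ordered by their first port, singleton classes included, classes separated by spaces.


{out.1} {out.2} {x1.1} {x1.2} {x2.1} {x2.2} {x3.1} {x3.2} {x4.1, x5.2} {x4.2} {x5.1}

Connectivity passes through glued gamma-boundaries; trace each wire chain.
composing alpha on (x5, x4), with out.j its own outer ports: {out.1, out.2} {x4.1, x5.2} {x4.2} {x5.1}
composing beta on (x5, x4, x3), with out.j its own outer ports: {out.1, x3.1} {out.2} {x3.2} {x4.1, x5.2} {x4.2} {x5.1}
composing gamma on (x1, x2, x5, x4, x3), with out.j its own outer ports: {out.1} {out.2} {x1.1} {x1.2} {x2.1} {x2.2} {x3.1} {x3.2} {x4.1, x5.2} {x4.2} {x5.1}


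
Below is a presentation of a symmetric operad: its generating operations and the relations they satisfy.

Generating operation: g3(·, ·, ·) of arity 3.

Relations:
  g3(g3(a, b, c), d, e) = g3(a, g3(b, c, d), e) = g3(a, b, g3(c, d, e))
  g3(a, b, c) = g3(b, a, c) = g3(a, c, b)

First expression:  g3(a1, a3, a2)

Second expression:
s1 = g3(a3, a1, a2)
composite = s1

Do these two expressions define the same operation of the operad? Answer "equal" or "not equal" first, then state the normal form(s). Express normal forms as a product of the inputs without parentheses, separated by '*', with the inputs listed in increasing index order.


Normal form of the first expression: a1 * a2 * a3
Normal form of the second expression: a1 * a2 * a3
One common form — equal.

equal; the common form is a1 * a2 * a3


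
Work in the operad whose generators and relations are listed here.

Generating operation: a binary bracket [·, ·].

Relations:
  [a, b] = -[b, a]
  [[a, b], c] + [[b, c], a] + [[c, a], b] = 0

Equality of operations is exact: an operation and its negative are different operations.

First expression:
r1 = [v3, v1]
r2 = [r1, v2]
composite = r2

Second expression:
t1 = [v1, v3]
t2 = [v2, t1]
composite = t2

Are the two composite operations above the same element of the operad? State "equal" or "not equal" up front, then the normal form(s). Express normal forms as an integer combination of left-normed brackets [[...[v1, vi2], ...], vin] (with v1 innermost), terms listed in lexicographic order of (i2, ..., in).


The first composite normalizes to -[[v1, v3], v2]
The second composite normalizes to -[[v1, v3], v2]
Identical normal forms: equal.

equal: each reduces to -[[v1, v3], v2]


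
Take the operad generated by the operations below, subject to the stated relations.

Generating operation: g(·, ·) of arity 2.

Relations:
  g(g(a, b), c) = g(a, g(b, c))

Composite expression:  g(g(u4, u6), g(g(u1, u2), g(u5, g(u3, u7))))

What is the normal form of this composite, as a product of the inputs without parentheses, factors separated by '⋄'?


u4 ⋄ u6 ⋄ u1 ⋄ u2 ⋄ u5 ⋄ u3 ⋄ u7

Under associativity of g, the answer is the u's in reading order.
g(u4, u6) linearizes to u4 ⋄ u6
g(u1, u2) linearizes to u1 ⋄ u2
g(u3, u7) linearizes to u3 ⋄ u7
g(u5, g(u3, u7)) linearizes to u5 ⋄ u3 ⋄ u7
g(g(u1, u2), g(u5, g(u3, u7))) linearizes to u1 ⋄ u2 ⋄ u5 ⋄ u3 ⋄ u7
g(g(u4, u6), g(g(u1, u2), g(u5, g(u3, u7)))) linearizes to u4 ⋄ u6 ⋄ u1 ⋄ u2 ⋄ u5 ⋄ u3 ⋄ u7


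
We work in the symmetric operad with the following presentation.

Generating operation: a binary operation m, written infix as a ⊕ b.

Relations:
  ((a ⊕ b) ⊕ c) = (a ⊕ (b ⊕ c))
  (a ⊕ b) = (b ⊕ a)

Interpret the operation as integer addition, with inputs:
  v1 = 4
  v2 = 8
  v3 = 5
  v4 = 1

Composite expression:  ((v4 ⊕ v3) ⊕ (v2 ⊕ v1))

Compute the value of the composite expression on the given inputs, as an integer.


18

(v4 ⊕ v3) = 6
(v2 ⊕ v1) = 12
((v4 ⊕ v3) ⊕ (v2 ⊕ v1)) = 18


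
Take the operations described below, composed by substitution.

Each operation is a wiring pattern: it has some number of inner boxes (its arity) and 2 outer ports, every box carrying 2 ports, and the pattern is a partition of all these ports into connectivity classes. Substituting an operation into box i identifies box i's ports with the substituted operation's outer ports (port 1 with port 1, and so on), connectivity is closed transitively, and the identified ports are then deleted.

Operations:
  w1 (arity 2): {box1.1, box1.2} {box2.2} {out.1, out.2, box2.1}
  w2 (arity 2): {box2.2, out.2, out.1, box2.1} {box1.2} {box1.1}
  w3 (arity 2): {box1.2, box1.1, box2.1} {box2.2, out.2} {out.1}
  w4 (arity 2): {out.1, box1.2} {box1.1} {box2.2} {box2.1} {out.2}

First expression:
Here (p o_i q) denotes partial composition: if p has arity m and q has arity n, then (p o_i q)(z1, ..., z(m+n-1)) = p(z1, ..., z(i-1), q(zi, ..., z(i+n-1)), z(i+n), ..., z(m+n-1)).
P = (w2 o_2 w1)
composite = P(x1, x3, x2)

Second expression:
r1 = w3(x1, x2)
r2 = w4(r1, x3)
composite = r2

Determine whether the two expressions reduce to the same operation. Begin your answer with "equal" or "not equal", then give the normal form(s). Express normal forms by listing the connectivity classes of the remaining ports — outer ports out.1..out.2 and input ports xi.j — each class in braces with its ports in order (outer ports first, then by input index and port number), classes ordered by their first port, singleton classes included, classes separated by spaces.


not equal; the first gives {out.1, out.2, x2.1} {x1.1} {x1.2} {x2.2} {x3.1, x3.2} and the second {out.1, x2.2} {out.2} {x1.1, x1.2, x2.1} {x3.1} {x3.2}


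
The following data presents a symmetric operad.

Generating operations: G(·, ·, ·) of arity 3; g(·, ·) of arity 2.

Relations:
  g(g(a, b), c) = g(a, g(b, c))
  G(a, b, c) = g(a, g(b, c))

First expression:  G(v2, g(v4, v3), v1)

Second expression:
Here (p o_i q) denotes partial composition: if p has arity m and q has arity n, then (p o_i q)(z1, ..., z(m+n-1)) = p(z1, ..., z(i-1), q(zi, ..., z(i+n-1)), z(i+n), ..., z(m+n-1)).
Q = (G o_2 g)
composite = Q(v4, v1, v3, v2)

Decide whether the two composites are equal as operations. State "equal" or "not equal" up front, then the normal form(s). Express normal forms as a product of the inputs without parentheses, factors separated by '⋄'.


not equal — first v2 ⋄ v4 ⋄ v3 ⋄ v1, second v4 ⋄ v1 ⋄ v3 ⋄ v2

Normal form of the first expression: v2 ⋄ v4 ⋄ v3 ⋄ v1
Normal form of the second expression: v4 ⋄ v1 ⋄ v3 ⋄ v2
Different reductions; not equal.


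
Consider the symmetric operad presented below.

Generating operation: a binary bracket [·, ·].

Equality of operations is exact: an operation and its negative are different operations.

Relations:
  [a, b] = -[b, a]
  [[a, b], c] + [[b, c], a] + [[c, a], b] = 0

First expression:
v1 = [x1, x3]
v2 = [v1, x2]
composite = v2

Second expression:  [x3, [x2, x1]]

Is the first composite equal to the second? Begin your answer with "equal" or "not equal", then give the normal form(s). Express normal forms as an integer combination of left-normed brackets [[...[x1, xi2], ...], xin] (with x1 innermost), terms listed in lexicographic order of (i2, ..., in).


not equal: they reduce to [[x1, x3], x2] and [[x1, x2], x3]

The first expression reduces to [[x1, x3], x2]
The second expression reduces to [[x1, x2], x3]
Distinct normal forms: not equal.


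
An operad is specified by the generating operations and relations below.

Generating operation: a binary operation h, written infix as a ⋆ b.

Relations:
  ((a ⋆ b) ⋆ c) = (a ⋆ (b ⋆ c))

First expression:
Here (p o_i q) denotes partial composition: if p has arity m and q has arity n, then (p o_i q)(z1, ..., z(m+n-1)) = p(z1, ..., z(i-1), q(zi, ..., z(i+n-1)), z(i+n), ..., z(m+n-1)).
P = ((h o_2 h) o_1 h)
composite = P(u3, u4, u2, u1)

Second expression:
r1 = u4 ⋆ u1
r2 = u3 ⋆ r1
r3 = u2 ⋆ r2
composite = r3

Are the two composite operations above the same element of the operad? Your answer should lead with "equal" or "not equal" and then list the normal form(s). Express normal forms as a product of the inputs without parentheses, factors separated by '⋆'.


not equal; first: u3 ⋆ u4 ⋆ u2 ⋆ u1; second: u2 ⋆ u3 ⋆ u4 ⋆ u1


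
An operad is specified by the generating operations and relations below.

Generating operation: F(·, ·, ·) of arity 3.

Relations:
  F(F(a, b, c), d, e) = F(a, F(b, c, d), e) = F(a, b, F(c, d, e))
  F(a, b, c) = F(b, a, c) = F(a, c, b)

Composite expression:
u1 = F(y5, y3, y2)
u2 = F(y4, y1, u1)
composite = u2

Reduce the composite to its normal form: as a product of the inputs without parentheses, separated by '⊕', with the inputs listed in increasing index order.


y1 ⊕ y2 ⊕ y3 ⊕ y4 ⊕ y5


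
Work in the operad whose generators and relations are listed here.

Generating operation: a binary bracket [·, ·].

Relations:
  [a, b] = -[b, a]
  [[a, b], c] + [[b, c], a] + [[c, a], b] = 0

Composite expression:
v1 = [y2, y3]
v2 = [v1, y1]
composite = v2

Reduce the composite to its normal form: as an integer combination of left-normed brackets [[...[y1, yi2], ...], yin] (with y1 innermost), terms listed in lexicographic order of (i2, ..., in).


-[[y1, y2], y3] + [[y1, y3], y2]

Skip Jacobi rewriting: expand, keep y1-initial words, read off terms.
Composite bracket: [[y2, y3], y1]
Expanding via [a, b] = ab - ba: 4 signed words (2^2 = 4).
Keep just the words that open with y1:
  y1y2y3 (sign -1) contributes -[[y1, y2], y3]
  y1y3y2 (sign +1) contributes +[[y1, y3], y2]


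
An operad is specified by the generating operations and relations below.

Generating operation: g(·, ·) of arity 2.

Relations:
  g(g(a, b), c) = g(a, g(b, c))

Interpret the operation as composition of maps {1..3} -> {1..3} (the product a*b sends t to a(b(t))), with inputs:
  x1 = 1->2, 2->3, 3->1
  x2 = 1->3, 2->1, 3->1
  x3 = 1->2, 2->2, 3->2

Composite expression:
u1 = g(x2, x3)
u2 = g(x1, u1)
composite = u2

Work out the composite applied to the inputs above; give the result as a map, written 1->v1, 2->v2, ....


g(x2, x3) = 1->1, 2->1, 3->1
g(x1, g(x2, x3)) = 1->2, 2->2, 3->2

1->2, 2->2, 3->2


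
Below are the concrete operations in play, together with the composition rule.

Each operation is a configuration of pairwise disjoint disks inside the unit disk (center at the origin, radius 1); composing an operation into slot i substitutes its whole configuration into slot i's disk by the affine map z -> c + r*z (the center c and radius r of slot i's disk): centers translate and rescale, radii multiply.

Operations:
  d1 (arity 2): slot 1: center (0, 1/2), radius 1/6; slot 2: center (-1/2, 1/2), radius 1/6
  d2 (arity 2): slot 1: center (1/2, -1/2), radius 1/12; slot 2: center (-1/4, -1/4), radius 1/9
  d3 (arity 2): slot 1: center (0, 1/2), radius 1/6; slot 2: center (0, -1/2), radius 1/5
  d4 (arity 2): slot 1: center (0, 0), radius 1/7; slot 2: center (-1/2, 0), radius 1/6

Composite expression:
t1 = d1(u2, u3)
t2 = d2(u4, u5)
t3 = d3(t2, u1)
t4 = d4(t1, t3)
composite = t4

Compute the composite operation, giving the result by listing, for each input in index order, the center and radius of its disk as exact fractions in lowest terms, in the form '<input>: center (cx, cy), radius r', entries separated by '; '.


u1: center (-1/2, -1/12), radius 1/30; u2: center (0, 1/14), radius 1/42; u3: center (-1/14, 1/14), radius 1/42; u4: center (-35/72, 5/72), radius 1/432; u5: center (-73/144, 11/144), radius 1/324

Affine substitution under d4: radii multiply and u-centers shift.
tracing u2 down its 2-map path: center (0, 1/14), radius 1/42
tracing u3 down its 2-map path: center (-1/14, 1/14), radius 1/42
tracing u4 down its 3-map path: center (-35/72, 5/72), radius 1/432
tracing u5 down its 3-map path: center (-73/144, 11/144), radius 1/324
tracing u1 down its 2-map path: center (-1/2, -1/12), radius 1/30


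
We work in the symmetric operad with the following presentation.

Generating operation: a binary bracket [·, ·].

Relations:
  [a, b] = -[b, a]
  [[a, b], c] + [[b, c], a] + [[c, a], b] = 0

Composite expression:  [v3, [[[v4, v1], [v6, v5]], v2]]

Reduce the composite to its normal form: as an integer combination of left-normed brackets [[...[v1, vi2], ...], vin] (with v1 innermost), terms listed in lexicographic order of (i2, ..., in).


-[[[[[v1, v4], v5], v6], v2], v3] + [[[[[v1, v4], v6], v5], v2], v3]

In the tensor algebra, words opening v1 carry the v1-anchored form.
Composite bracket: [v3, [[[v4, v1], [v6, v5]], v2]]
Under [a, b] = ab - ba we get 32 signed associative words (2^5 = 32).
The v1-initial words carry the normal form:
  v1v4v5v6v2v3 (sign -1) contributes -[[[[[v1, v4], v5], v6], v2], v3]
  v1v4v6v5v2v3 (sign +1) contributes +[[[[[v1, v4], v6], v5], v2], v3]


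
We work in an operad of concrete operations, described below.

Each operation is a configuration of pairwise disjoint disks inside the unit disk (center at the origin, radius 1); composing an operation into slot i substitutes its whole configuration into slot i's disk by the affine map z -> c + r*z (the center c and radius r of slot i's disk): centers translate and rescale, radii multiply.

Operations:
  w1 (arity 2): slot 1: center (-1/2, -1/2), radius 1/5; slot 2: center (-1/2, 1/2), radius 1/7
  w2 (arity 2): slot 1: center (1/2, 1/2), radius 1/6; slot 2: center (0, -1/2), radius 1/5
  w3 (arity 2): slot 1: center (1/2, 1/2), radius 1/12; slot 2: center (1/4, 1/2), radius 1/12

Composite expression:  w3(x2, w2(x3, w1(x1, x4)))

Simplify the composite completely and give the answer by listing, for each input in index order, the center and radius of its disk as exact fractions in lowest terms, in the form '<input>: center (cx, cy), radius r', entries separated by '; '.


x1: center (29/120, 9/20), radius 1/300; x2: center (1/2, 1/2), radius 1/12; x3: center (7/24, 13/24), radius 1/72; x4: center (29/120, 7/15), radius 1/420

Each x-disk chains the slot maps above it in w3; radii multiply.
for x2, the 1-step affine chain lands on center (1/2, 1/2), radius 1/12
for x3, the 2-step affine chain lands on center (7/24, 13/24), radius 1/72
for x1, the 3-step affine chain lands on center (29/120, 9/20), radius 1/300
for x4, the 3-step affine chain lands on center (29/120, 7/15), radius 1/420


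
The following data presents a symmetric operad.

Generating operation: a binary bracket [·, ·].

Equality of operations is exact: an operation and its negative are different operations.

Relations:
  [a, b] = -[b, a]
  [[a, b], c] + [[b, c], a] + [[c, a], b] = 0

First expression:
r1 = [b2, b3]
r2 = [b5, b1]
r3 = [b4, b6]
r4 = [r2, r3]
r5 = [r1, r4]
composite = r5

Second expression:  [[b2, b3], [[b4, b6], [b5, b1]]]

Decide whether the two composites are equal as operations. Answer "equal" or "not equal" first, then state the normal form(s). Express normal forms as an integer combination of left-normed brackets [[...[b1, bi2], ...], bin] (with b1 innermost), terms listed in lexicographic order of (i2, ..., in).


not equal — first [[[[[b1, b5], b4], b6], b2], b3] - [[[[[b1, b5], b4], b6], b3], b2] - [[[[[b1, b5], b6], b4], b2], b3] + [[[[[b1, b5], b6], b4], b3], b2], second -[[[[[b1, b5], b4], b6], b2], b3] + [[[[[b1, b5], b4], b6], b3], b2] + [[[[[b1, b5], b6], b4], b2], b3] - [[[[[b1, b5], b6], b4], b3], b2]

Normal form of the first expression: [[[[[b1, b5], b4], b6], b2], b3] - [[[[[b1, b5], b4], b6], b3], b2] - [[[[[b1, b5], b6], b4], b2], b3] + [[[[[b1, b5], b6], b4], b3], b2]
Normal form of the second expression: -[[[[[b1, b5], b4], b6], b2], b3] + [[[[[b1, b5], b4], b6], b3], b2] + [[[[[b1, b5], b6], b4], b2], b3] - [[[[[b1, b5], b6], b4], b3], b2]
The normal forms differ: not equal.


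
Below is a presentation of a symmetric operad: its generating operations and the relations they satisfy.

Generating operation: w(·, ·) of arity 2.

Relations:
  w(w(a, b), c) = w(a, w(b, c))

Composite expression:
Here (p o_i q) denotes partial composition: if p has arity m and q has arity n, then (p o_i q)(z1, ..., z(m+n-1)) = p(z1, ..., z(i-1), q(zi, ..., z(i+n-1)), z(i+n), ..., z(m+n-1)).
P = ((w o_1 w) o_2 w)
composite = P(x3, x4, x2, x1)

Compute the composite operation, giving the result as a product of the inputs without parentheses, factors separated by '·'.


x3 · x4 · x2 · x1

All parenthesizations of w agree; list the x-inputs left to right.
w(x4, x2) collapses to x4 · x2
w(x3, w(x4, x2)) collapses to x3 · x4 · x2
w(w(x3, w(x4, x2)), x1) collapses to x3 · x4 · x2 · x1


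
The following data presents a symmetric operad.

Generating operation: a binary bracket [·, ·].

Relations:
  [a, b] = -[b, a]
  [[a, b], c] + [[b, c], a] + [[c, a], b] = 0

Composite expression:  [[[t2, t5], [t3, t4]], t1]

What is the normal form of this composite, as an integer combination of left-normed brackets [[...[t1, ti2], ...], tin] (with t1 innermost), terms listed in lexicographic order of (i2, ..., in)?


-[[[[t1, t2], t5], t3], t4] + [[[[t1, t2], t5], t4], t3] + [[[[t1, t3], t4], t2], t5] - [[[[t1, t3], t4], t5], t2] - [[[[t1, t4], t3], t2], t5] + [[[[t1, t4], t3], t5], t2] + [[[[t1, t5], t2], t3], t4] - [[[[t1, t5], t2], t4], t3]

Left-normed coefficients sit on the t1-initial expansion words.
Composite bracket: [[[t2, t5], [t3, t4]], t1]
Each bracket splits as ab - ba, giving 16 signed words (2^4 = 16).
Coefficients come from the t1-initial words:
  sign of t1t2t5t3t4 is -1, so it contributes -[[[[t1, t2], t5], t3], t4]
  sign of t1t2t5t4t3 is +1, so it contributes +[[[[t1, t2], t5], t4], t3]
  sign of t1t3t4t2t5 is +1, so it contributes +[[[[t1, t3], t4], t2], t5]
  sign of t1t3t4t5t2 is -1, so it contributes -[[[[t1, t3], t4], t5], t2]
  sign of t1t4t3t2t5 is -1, so it contributes -[[[[t1, t4], t3], t2], t5]
  sign of t1t4t3t5t2 is +1, so it contributes +[[[[t1, t4], t3], t5], t2]
  sign of t1t5t2t3t4 is +1, so it contributes +[[[[t1, t5], t2], t3], t4]
  sign of t1t5t2t4t3 is -1, so it contributes -[[[[t1, t5], t2], t4], t3]


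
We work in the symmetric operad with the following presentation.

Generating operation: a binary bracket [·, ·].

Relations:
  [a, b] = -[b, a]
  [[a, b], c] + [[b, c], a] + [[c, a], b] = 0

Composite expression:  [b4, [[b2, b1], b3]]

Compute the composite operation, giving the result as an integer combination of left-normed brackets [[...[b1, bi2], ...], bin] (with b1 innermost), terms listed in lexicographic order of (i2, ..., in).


In the tensor algebra, words opening b1 carry the b1-anchored form.
Composite bracket: [b4, [[b2, b1], b3]]
Under [a, b] = ab - ba we get 8 signed associative words (2^3 = 8).
Only words starting with b1 matter:
  from b1b2b3b4, sign +1: term +[[[b1, b2], b3], b4]

[[[b1, b2], b3], b4]


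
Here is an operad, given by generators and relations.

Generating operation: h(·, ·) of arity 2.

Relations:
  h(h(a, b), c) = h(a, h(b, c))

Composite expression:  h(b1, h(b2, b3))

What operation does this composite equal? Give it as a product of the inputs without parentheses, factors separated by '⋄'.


The h-tree's shape is irrelevant; the b-reading-order decides.
h(b2, b3) reduces to b2 ⋄ b3
h(b1, h(b2, b3)) reduces to b1 ⋄ b2 ⋄ b3

b1 ⋄ b2 ⋄ b3


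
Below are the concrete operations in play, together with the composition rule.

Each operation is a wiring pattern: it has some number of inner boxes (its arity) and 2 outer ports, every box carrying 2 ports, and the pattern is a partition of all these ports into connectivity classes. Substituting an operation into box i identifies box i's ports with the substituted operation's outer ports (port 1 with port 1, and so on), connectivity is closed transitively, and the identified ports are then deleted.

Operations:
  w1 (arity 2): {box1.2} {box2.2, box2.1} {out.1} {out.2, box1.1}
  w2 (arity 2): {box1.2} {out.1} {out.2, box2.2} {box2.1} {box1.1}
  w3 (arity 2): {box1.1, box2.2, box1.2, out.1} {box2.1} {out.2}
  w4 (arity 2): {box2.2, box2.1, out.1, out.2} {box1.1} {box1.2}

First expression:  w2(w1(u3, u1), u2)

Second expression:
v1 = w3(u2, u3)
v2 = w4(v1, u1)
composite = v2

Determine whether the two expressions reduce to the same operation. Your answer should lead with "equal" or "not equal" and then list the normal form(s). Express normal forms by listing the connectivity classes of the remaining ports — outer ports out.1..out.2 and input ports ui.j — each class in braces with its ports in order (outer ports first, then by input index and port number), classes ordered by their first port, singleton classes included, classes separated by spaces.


The first expression reduces to {out.1} {out.2, u2.2} {u1.1, u1.2} {u2.1} {u3.1} {u3.2}
The second expression reduces to {out.1, out.2, u1.1, u1.2} {u2.1, u2.2, u3.2} {u3.1}
Distinct normal forms: not equal.

not equal: they reduce to {out.1} {out.2, u2.2} {u1.1, u1.2} {u2.1} {u3.1} {u3.2} and {out.1, out.2, u1.1, u1.2} {u2.1, u2.2, u3.2} {u3.1}


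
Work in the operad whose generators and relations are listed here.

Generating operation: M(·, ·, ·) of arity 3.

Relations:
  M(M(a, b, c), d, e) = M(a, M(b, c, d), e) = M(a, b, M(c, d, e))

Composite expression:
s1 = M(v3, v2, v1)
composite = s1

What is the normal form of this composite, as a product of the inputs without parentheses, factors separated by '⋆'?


v3 ⋆ v2 ⋆ v1

All parenthesizations of M agree; list the v-inputs left to right.
M(v3, v2, v1) unparenthesizes to v3 ⋆ v2 ⋆ v1


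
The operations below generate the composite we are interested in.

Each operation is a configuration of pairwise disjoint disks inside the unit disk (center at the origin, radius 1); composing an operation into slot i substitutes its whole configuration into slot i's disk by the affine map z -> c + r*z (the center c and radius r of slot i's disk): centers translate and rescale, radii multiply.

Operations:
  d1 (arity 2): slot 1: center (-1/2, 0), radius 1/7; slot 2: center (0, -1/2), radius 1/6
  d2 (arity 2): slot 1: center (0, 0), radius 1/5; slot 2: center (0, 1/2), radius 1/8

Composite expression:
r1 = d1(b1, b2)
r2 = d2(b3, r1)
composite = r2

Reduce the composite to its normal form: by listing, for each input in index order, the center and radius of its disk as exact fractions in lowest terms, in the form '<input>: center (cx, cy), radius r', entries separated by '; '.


Follow each b-input down from d2: c' goes to c + r*c', radius to r*r'.
input b3: applying the 1 nested substitution gives center (0, 0), radius 1/5
input b1: applying the 2 nested substitutions gives center (-1/16, 1/2), radius 1/56
input b2: applying the 2 nested substitutions gives center (0, 7/16), radius 1/48

b1: center (-1/16, 1/2), radius 1/56; b2: center (0, 7/16), radius 1/48; b3: center (0, 0), radius 1/5


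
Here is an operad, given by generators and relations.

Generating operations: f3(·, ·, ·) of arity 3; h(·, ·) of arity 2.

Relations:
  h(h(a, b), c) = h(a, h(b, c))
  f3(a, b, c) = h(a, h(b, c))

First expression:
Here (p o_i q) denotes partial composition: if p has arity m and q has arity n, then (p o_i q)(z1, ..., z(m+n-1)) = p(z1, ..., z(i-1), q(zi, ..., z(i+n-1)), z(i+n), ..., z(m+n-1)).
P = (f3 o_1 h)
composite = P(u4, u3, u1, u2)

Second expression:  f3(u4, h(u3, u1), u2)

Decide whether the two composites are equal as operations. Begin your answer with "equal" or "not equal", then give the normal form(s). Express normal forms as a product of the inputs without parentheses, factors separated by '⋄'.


Reducing the first expression gives u4 ⋄ u3 ⋄ u1 ⋄ u2
Reducing the second expression gives u4 ⋄ u3 ⋄ u1 ⋄ u2
Identical normal forms: equal.

equal — both sides give u4 ⋄ u3 ⋄ u1 ⋄ u2


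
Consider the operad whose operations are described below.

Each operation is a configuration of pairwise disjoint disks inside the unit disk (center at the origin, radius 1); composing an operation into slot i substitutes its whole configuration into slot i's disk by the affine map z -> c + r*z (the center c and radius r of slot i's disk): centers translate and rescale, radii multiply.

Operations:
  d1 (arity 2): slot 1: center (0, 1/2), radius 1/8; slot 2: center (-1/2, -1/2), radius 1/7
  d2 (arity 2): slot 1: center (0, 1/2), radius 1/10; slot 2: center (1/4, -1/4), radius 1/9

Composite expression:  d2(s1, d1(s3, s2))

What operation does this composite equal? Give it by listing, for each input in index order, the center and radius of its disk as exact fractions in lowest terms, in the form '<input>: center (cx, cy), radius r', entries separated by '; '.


s1: center (0, 1/2), radius 1/10; s2: center (7/36, -11/36), radius 1/63; s3: center (1/4, -7/36), radius 1/72

Each s-disk chains the slot maps above it in d2; radii multiply.
tracing s1 down its 1-map path: center (0, 1/2), radius 1/10
tracing s3 down its 2-map path: center (1/4, -7/36), radius 1/72
tracing s2 down its 2-map path: center (7/36, -11/36), radius 1/63


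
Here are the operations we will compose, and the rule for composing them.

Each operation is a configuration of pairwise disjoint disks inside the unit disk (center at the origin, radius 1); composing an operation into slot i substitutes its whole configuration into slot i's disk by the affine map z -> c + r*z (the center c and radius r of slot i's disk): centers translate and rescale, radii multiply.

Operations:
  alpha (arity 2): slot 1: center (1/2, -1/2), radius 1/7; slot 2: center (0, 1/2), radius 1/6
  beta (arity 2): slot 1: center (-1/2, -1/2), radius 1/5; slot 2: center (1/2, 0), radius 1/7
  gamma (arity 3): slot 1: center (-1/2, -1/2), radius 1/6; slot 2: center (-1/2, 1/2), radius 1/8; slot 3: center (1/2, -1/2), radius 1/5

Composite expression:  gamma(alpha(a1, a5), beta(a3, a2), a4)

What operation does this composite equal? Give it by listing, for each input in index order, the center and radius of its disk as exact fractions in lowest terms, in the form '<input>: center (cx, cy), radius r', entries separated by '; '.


a1: center (-5/12, -7/12), radius 1/42; a2: center (-7/16, 1/2), radius 1/56; a3: center (-9/16, 7/16), radius 1/40; a4: center (1/2, -1/2), radius 1/5; a5: center (-1/2, -5/12), radius 1/36

Affine substitution under gamma: radii multiply and a-centers shift.
a1: after 2 affine steps, its disk has center (-5/12, -7/12), radius 1/42
a5: after 2 affine steps, its disk has center (-1/2, -5/12), radius 1/36
a3: after 2 affine steps, its disk has center (-9/16, 7/16), radius 1/40
a2: after 2 affine steps, its disk has center (-7/16, 1/2), radius 1/56
a4: after 1 affine step, its disk has center (1/2, -1/2), radius 1/5


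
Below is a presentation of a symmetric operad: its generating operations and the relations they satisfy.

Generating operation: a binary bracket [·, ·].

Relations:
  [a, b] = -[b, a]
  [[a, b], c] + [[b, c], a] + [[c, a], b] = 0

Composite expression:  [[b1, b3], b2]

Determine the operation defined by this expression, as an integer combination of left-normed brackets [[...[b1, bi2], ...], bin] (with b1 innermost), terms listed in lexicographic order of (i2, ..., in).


[[b1, b3], b2]

A multilinear Lie element is pinned by b1-initial words (b1 innermost).
Composite bracket: [[b1, b3], b2]
Expanding via [a, b] = ab - ba: 4 signed words (2^2 = 4).
Collect the words opening with b1:
  word b1b3b2 has sign +1, contributing +[[b1, b3], b2]


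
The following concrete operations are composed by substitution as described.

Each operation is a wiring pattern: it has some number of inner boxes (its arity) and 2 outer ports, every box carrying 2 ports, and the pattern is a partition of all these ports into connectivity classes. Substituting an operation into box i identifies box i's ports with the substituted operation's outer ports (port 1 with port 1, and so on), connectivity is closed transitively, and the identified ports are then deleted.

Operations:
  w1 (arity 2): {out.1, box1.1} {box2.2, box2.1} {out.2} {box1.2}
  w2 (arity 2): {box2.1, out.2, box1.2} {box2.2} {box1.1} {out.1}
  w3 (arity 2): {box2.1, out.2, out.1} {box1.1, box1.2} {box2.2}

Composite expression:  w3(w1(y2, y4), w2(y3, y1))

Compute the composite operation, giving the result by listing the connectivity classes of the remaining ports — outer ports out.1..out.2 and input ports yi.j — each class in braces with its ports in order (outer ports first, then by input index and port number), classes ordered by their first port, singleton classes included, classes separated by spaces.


{out.1, out.2} {y1.1, y3.2} {y1.2} {y2.1} {y2.2} {y3.1} {y4.1, y4.2}

Treat the ports identified at w3 as solder joints: merge, then drop.
through w1, on inputs (y2, y4): {out.1, y2.1} {out.2} {y2.2} {y4.1, y4.2} (out.j = stage outer ports)
through w2, on inputs (y3, y1): {out.1} {out.2, y1.1, y3.2} {y1.2} {y3.1} (out.j = stage outer ports)
through w3, on inputs (y2, y4, y3, y1): {out.1, out.2} {y1.1, y3.2} {y1.2} {y2.1} {y2.2} {y3.1} {y4.1, y4.2} (out.j = stage outer ports)


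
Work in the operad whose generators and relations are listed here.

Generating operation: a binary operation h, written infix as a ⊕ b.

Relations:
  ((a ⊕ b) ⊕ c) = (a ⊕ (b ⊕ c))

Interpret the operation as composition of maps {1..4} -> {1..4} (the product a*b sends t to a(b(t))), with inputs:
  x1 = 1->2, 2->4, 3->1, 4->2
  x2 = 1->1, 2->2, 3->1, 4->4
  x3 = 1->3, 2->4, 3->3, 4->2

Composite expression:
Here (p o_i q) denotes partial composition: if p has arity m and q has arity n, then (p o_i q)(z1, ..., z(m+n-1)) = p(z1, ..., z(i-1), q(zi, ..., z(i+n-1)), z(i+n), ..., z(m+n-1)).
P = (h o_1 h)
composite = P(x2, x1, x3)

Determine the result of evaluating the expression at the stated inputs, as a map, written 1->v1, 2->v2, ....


(x2 ⊕ x1) = 1->2, 2->4, 3->1, 4->2
((x2 ⊕ x1) ⊕ x3) = 1->1, 2->2, 3->1, 4->4

1->1, 2->2, 3->1, 4->4


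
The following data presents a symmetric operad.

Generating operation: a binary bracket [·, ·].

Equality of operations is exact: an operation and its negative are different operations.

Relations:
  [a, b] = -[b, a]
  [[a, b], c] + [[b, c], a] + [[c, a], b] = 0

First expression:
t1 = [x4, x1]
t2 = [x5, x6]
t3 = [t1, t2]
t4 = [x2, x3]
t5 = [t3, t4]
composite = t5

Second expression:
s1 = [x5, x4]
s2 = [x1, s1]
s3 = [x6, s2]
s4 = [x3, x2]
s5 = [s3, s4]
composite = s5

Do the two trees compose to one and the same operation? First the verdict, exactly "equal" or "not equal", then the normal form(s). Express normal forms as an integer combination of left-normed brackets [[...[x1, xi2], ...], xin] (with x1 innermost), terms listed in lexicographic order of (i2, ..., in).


Normal form of the first expression: -[[[[[x1, x4], x5], x6], x2], x3] + [[[[[x1, x4], x5], x6], x3], x2] + [[[[[x1, x4], x6], x5], x2], x3] - [[[[[x1, x4], x6], x5], x3], x2]
Normal form of the second expression: -[[[[[x1, x4], x5], x6], x2], x3] + [[[[[x1, x4], x5], x6], x3], x2] + [[[[[x1, x5], x4], x6], x2], x3] - [[[[[x1, x5], x4], x6], x3], x2]
The normal forms differ: not equal.

not equal; first: -[[[[[x1, x4], x5], x6], x2], x3] + [[[[[x1, x4], x5], x6], x3], x2] + [[[[[x1, x4], x6], x5], x2], x3] - [[[[[x1, x4], x6], x5], x3], x2]; second: -[[[[[x1, x4], x5], x6], x2], x3] + [[[[[x1, x4], x5], x6], x3], x2] + [[[[[x1, x5], x4], x6], x2], x3] - [[[[[x1, x5], x4], x6], x3], x2]


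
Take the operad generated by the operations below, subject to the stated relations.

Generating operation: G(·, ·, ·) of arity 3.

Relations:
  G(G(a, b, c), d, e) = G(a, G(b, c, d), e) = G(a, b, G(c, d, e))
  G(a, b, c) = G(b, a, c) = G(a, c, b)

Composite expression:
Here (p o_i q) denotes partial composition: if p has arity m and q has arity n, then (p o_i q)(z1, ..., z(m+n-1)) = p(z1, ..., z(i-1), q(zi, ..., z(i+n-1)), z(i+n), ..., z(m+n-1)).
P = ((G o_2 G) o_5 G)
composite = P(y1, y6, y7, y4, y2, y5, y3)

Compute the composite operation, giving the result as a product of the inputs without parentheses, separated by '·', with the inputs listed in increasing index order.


y1 · y2 · y3 · y4 · y5 · y6 · y7

Reordering under G is free, so list the y-inputs canonically.
G(y6, y7, y4) flattens to y6 · y7 · y4
G(y2, y5, y3) flattens to y2 · y5 · y3
G(y1, G(y6, y7, y4), G(y2, y5, y3)) flattens to y1 · y6 · y7 · y4 · y2 · y5 · y3
commutativity sorts the factors: y1 · y2 · y3 · y4 · y5 · y6 · y7


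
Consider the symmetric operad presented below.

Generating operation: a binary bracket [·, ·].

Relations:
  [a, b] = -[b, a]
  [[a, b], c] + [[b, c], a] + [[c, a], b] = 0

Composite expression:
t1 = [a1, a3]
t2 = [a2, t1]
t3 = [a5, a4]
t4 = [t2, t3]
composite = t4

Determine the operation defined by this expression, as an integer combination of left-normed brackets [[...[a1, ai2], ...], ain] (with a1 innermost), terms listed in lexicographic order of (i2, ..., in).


A multilinear Lie element is pinned by a1-initial words (a1 innermost).
Composite bracket: [[a2, [a1, a3]], [a5, a4]]
The bracket unfolds into 16 signed words via [a, b] = ab - ba (2^4 = 16).
Words beginning with a1 determine it all:
  from a1a3a2a4a5, sign +1: term +[[[[a1, a3], a2], a4], a5]
  from a1a3a2a5a4, sign -1: term -[[[[a1, a3], a2], a5], a4]

[[[[a1, a3], a2], a4], a5] - [[[[a1, a3], a2], a5], a4]
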